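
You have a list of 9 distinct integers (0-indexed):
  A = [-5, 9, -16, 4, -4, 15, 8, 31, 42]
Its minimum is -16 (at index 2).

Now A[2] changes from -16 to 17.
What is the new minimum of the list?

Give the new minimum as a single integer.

Answer: -5

Derivation:
Old min = -16 (at index 2)
Change: A[2] -16 -> 17
Changed element WAS the min. Need to check: is 17 still <= all others?
  Min of remaining elements: -5
  New min = min(17, -5) = -5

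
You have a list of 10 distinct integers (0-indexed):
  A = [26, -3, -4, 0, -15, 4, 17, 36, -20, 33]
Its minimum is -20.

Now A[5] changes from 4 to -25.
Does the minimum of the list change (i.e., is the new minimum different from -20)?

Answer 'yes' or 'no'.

Old min = -20
Change: A[5] 4 -> -25
Changed element was NOT the min; min changes only if -25 < -20.
New min = -25; changed? yes

Answer: yes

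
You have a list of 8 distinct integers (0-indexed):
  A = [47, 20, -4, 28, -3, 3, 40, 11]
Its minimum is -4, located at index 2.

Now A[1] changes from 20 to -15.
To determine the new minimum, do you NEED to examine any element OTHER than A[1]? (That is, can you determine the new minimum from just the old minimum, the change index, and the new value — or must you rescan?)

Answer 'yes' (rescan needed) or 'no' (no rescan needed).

Old min = -4 at index 2
Change at index 1: 20 -> -15
Index 1 was NOT the min. New min = min(-4, -15). No rescan of other elements needed.
Needs rescan: no

Answer: no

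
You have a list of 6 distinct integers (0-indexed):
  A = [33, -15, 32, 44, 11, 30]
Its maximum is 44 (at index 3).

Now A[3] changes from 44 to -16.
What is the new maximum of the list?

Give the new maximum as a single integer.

Old max = 44 (at index 3)
Change: A[3] 44 -> -16
Changed element WAS the max -> may need rescan.
  Max of remaining elements: 33
  New max = max(-16, 33) = 33

Answer: 33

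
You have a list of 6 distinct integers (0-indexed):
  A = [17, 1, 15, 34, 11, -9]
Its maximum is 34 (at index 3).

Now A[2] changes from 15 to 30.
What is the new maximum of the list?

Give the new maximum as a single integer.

Answer: 34

Derivation:
Old max = 34 (at index 3)
Change: A[2] 15 -> 30
Changed element was NOT the old max.
  New max = max(old_max, new_val) = max(34, 30) = 34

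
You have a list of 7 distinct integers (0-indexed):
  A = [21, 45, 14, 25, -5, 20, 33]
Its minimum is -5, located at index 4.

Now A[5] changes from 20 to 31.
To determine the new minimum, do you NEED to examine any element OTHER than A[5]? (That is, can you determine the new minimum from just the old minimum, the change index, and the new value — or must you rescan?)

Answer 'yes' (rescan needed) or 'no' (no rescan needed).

Answer: no

Derivation:
Old min = -5 at index 4
Change at index 5: 20 -> 31
Index 5 was NOT the min. New min = min(-5, 31). No rescan of other elements needed.
Needs rescan: no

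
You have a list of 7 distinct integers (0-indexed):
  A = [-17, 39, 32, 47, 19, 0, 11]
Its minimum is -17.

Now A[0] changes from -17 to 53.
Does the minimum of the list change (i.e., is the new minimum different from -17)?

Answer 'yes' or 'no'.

Answer: yes

Derivation:
Old min = -17
Change: A[0] -17 -> 53
Changed element was the min; new min must be rechecked.
New min = 0; changed? yes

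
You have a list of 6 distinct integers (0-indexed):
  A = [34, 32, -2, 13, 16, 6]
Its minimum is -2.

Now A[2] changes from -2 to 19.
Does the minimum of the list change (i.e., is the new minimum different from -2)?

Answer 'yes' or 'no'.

Old min = -2
Change: A[2] -2 -> 19
Changed element was the min; new min must be rechecked.
New min = 6; changed? yes

Answer: yes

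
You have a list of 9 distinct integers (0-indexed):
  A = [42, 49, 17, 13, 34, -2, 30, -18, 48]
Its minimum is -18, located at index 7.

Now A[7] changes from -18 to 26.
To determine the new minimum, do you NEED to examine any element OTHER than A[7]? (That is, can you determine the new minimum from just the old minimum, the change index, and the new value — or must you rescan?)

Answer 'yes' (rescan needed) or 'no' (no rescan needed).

Old min = -18 at index 7
Change at index 7: -18 -> 26
Index 7 WAS the min and new value 26 > old min -18. Must rescan other elements to find the new min.
Needs rescan: yes

Answer: yes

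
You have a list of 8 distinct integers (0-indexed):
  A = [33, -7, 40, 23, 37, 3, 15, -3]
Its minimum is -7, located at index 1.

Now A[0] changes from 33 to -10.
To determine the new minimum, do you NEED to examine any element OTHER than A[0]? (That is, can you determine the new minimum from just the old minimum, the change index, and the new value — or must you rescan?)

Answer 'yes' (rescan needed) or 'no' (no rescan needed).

Old min = -7 at index 1
Change at index 0: 33 -> -10
Index 0 was NOT the min. New min = min(-7, -10). No rescan of other elements needed.
Needs rescan: no

Answer: no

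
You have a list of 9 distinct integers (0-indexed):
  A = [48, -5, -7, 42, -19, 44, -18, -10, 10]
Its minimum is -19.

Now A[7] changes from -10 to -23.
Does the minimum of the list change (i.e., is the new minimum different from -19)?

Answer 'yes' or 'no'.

Old min = -19
Change: A[7] -10 -> -23
Changed element was NOT the min; min changes only if -23 < -19.
New min = -23; changed? yes

Answer: yes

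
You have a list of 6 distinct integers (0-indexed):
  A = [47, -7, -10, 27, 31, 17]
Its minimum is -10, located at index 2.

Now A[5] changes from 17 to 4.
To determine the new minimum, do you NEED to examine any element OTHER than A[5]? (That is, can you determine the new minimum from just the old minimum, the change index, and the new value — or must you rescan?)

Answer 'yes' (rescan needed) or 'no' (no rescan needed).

Answer: no

Derivation:
Old min = -10 at index 2
Change at index 5: 17 -> 4
Index 5 was NOT the min. New min = min(-10, 4). No rescan of other elements needed.
Needs rescan: no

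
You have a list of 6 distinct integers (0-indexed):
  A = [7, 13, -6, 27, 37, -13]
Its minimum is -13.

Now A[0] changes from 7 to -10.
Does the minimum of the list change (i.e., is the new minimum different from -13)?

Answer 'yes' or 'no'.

Answer: no

Derivation:
Old min = -13
Change: A[0] 7 -> -10
Changed element was NOT the min; min changes only if -10 < -13.
New min = -13; changed? no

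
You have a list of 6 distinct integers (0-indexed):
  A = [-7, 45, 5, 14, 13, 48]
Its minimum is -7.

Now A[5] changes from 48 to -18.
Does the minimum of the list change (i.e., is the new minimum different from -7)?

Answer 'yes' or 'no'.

Answer: yes

Derivation:
Old min = -7
Change: A[5] 48 -> -18
Changed element was NOT the min; min changes only if -18 < -7.
New min = -18; changed? yes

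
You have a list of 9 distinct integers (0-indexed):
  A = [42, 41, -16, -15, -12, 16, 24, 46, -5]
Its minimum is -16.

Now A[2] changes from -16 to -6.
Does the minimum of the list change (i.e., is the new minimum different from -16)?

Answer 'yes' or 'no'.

Answer: yes

Derivation:
Old min = -16
Change: A[2] -16 -> -6
Changed element was the min; new min must be rechecked.
New min = -15; changed? yes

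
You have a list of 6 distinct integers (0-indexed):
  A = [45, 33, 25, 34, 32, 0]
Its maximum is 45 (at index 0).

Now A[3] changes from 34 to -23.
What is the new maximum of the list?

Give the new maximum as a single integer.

Answer: 45

Derivation:
Old max = 45 (at index 0)
Change: A[3] 34 -> -23
Changed element was NOT the old max.
  New max = max(old_max, new_val) = max(45, -23) = 45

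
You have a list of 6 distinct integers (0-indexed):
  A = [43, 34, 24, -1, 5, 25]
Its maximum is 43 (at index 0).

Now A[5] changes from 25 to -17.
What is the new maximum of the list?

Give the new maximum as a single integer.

Old max = 43 (at index 0)
Change: A[5] 25 -> -17
Changed element was NOT the old max.
  New max = max(old_max, new_val) = max(43, -17) = 43

Answer: 43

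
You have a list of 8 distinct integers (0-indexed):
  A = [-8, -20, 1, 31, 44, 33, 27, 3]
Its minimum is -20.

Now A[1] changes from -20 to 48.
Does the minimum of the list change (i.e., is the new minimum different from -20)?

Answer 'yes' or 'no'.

Old min = -20
Change: A[1] -20 -> 48
Changed element was the min; new min must be rechecked.
New min = -8; changed? yes

Answer: yes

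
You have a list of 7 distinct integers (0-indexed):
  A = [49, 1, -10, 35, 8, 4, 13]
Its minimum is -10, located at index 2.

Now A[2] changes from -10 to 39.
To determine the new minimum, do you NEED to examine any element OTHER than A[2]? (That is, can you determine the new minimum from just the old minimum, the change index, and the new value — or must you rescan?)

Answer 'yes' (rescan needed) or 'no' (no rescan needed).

Old min = -10 at index 2
Change at index 2: -10 -> 39
Index 2 WAS the min and new value 39 > old min -10. Must rescan other elements to find the new min.
Needs rescan: yes

Answer: yes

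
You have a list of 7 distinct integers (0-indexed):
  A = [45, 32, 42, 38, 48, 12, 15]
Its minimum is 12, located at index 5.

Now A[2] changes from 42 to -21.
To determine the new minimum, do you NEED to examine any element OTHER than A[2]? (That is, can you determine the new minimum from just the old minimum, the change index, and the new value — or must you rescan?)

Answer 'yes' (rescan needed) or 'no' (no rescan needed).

Answer: no

Derivation:
Old min = 12 at index 5
Change at index 2: 42 -> -21
Index 2 was NOT the min. New min = min(12, -21). No rescan of other elements needed.
Needs rescan: no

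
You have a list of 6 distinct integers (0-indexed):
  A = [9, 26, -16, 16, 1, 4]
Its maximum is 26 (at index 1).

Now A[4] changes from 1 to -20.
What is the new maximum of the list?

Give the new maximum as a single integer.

Answer: 26

Derivation:
Old max = 26 (at index 1)
Change: A[4] 1 -> -20
Changed element was NOT the old max.
  New max = max(old_max, new_val) = max(26, -20) = 26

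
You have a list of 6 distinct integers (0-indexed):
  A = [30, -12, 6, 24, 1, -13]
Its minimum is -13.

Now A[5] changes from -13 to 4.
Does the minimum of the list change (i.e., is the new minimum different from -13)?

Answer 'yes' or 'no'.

Old min = -13
Change: A[5] -13 -> 4
Changed element was the min; new min must be rechecked.
New min = -12; changed? yes

Answer: yes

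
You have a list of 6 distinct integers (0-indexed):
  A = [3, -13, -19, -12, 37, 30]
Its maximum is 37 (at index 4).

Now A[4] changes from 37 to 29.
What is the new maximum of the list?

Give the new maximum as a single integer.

Old max = 37 (at index 4)
Change: A[4] 37 -> 29
Changed element WAS the max -> may need rescan.
  Max of remaining elements: 30
  New max = max(29, 30) = 30

Answer: 30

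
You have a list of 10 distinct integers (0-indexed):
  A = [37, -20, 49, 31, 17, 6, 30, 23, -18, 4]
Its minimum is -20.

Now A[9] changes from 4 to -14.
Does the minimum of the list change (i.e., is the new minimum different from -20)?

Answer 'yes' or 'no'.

Answer: no

Derivation:
Old min = -20
Change: A[9] 4 -> -14
Changed element was NOT the min; min changes only if -14 < -20.
New min = -20; changed? no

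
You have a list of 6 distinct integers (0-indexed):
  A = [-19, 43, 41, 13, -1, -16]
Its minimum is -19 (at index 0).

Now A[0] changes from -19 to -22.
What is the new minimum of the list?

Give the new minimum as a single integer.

Answer: -22

Derivation:
Old min = -19 (at index 0)
Change: A[0] -19 -> -22
Changed element WAS the min. Need to check: is -22 still <= all others?
  Min of remaining elements: -16
  New min = min(-22, -16) = -22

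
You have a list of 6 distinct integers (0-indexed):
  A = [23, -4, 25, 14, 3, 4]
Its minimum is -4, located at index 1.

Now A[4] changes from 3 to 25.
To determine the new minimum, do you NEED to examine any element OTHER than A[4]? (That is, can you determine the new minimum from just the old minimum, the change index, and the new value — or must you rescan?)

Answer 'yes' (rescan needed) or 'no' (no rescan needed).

Old min = -4 at index 1
Change at index 4: 3 -> 25
Index 4 was NOT the min. New min = min(-4, 25). No rescan of other elements needed.
Needs rescan: no

Answer: no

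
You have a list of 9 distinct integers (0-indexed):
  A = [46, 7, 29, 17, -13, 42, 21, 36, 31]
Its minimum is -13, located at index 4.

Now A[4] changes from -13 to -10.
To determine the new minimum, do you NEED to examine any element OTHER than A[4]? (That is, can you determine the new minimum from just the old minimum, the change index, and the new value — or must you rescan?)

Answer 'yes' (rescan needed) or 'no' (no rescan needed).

Answer: yes

Derivation:
Old min = -13 at index 4
Change at index 4: -13 -> -10
Index 4 WAS the min and new value -10 > old min -13. Must rescan other elements to find the new min.
Needs rescan: yes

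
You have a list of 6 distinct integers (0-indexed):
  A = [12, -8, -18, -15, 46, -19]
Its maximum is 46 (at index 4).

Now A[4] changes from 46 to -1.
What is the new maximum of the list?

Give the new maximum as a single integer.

Answer: 12

Derivation:
Old max = 46 (at index 4)
Change: A[4] 46 -> -1
Changed element WAS the max -> may need rescan.
  Max of remaining elements: 12
  New max = max(-1, 12) = 12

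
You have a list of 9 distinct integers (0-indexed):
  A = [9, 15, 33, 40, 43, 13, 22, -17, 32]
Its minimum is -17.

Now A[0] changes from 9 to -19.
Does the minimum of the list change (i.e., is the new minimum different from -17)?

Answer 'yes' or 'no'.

Old min = -17
Change: A[0] 9 -> -19
Changed element was NOT the min; min changes only if -19 < -17.
New min = -19; changed? yes

Answer: yes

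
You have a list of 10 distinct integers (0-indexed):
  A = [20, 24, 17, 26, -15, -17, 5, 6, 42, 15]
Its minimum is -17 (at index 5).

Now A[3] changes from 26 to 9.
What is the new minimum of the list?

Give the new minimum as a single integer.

Answer: -17

Derivation:
Old min = -17 (at index 5)
Change: A[3] 26 -> 9
Changed element was NOT the old min.
  New min = min(old_min, new_val) = min(-17, 9) = -17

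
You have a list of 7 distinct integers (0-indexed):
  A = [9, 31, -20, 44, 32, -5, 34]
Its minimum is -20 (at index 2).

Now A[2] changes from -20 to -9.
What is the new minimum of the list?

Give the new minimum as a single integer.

Old min = -20 (at index 2)
Change: A[2] -20 -> -9
Changed element WAS the min. Need to check: is -9 still <= all others?
  Min of remaining elements: -5
  New min = min(-9, -5) = -9

Answer: -9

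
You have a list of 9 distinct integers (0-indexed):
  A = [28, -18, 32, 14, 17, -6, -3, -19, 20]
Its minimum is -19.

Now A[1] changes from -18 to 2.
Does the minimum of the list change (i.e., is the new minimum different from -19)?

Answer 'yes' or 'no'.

Old min = -19
Change: A[1] -18 -> 2
Changed element was NOT the min; min changes only if 2 < -19.
New min = -19; changed? no

Answer: no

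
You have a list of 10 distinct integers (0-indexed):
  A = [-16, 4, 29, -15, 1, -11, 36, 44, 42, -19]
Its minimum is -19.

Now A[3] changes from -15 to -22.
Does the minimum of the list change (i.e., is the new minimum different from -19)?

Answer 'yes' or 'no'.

Answer: yes

Derivation:
Old min = -19
Change: A[3] -15 -> -22
Changed element was NOT the min; min changes only if -22 < -19.
New min = -22; changed? yes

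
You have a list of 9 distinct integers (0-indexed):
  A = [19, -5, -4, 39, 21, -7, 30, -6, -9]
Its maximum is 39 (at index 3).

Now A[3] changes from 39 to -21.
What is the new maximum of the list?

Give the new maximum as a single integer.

Old max = 39 (at index 3)
Change: A[3] 39 -> -21
Changed element WAS the max -> may need rescan.
  Max of remaining elements: 30
  New max = max(-21, 30) = 30

Answer: 30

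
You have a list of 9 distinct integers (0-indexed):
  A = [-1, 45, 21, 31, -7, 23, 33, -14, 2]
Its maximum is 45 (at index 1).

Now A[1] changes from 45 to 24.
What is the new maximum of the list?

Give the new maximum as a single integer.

Answer: 33

Derivation:
Old max = 45 (at index 1)
Change: A[1] 45 -> 24
Changed element WAS the max -> may need rescan.
  Max of remaining elements: 33
  New max = max(24, 33) = 33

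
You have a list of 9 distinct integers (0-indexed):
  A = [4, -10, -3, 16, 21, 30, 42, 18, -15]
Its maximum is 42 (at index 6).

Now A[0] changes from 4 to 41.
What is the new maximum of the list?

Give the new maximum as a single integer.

Old max = 42 (at index 6)
Change: A[0] 4 -> 41
Changed element was NOT the old max.
  New max = max(old_max, new_val) = max(42, 41) = 42

Answer: 42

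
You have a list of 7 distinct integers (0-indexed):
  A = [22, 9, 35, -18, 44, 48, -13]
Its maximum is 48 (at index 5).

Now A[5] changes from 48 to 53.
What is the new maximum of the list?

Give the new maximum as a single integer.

Answer: 53

Derivation:
Old max = 48 (at index 5)
Change: A[5] 48 -> 53
Changed element WAS the max -> may need rescan.
  Max of remaining elements: 44
  New max = max(53, 44) = 53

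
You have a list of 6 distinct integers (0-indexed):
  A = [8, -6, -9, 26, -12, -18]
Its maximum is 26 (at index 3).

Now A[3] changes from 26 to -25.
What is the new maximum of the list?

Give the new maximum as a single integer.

Old max = 26 (at index 3)
Change: A[3] 26 -> -25
Changed element WAS the max -> may need rescan.
  Max of remaining elements: 8
  New max = max(-25, 8) = 8

Answer: 8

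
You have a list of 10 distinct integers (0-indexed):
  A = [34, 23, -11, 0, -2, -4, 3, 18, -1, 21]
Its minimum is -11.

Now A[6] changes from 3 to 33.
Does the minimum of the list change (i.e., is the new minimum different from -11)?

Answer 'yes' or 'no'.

Answer: no

Derivation:
Old min = -11
Change: A[6] 3 -> 33
Changed element was NOT the min; min changes only if 33 < -11.
New min = -11; changed? no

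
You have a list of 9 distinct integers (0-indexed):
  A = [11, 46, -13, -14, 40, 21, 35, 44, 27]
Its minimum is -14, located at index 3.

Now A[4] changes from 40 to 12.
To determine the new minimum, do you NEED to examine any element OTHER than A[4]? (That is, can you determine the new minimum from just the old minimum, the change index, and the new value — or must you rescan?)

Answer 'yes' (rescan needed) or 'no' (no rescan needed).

Answer: no

Derivation:
Old min = -14 at index 3
Change at index 4: 40 -> 12
Index 4 was NOT the min. New min = min(-14, 12). No rescan of other elements needed.
Needs rescan: no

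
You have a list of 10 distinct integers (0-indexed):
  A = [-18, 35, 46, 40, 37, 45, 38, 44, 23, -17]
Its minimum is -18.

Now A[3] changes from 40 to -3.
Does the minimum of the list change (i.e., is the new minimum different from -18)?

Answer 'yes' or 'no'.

Answer: no

Derivation:
Old min = -18
Change: A[3] 40 -> -3
Changed element was NOT the min; min changes only if -3 < -18.
New min = -18; changed? no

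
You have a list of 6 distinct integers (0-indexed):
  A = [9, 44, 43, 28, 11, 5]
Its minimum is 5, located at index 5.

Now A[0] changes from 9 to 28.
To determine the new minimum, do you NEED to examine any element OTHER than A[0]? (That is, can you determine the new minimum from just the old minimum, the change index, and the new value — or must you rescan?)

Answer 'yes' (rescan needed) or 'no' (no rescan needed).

Old min = 5 at index 5
Change at index 0: 9 -> 28
Index 0 was NOT the min. New min = min(5, 28). No rescan of other elements needed.
Needs rescan: no

Answer: no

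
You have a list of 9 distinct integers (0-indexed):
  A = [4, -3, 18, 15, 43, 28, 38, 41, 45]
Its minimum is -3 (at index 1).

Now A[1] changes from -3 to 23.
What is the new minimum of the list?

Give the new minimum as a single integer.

Answer: 4

Derivation:
Old min = -3 (at index 1)
Change: A[1] -3 -> 23
Changed element WAS the min. Need to check: is 23 still <= all others?
  Min of remaining elements: 4
  New min = min(23, 4) = 4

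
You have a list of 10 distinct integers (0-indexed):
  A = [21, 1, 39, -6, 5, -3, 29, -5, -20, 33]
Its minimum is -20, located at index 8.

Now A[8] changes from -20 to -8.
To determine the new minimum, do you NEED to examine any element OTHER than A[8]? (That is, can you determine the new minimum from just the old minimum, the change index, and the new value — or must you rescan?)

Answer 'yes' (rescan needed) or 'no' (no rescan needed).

Answer: yes

Derivation:
Old min = -20 at index 8
Change at index 8: -20 -> -8
Index 8 WAS the min and new value -8 > old min -20. Must rescan other elements to find the new min.
Needs rescan: yes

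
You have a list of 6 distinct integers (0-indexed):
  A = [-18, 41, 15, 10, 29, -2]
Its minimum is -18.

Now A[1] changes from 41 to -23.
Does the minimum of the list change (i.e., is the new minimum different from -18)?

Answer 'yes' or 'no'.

Old min = -18
Change: A[1] 41 -> -23
Changed element was NOT the min; min changes only if -23 < -18.
New min = -23; changed? yes

Answer: yes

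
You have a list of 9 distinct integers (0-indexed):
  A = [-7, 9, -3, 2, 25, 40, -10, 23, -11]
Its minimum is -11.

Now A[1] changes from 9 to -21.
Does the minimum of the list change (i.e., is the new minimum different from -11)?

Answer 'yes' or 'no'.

Answer: yes

Derivation:
Old min = -11
Change: A[1] 9 -> -21
Changed element was NOT the min; min changes only if -21 < -11.
New min = -21; changed? yes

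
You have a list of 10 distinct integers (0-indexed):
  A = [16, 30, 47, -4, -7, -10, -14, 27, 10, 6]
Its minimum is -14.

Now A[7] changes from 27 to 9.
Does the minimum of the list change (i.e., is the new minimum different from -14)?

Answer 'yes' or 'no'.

Old min = -14
Change: A[7] 27 -> 9
Changed element was NOT the min; min changes only if 9 < -14.
New min = -14; changed? no

Answer: no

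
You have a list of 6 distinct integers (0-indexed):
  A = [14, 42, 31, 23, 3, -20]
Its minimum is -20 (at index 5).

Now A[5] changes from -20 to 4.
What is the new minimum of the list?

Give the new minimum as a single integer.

Old min = -20 (at index 5)
Change: A[5] -20 -> 4
Changed element WAS the min. Need to check: is 4 still <= all others?
  Min of remaining elements: 3
  New min = min(4, 3) = 3

Answer: 3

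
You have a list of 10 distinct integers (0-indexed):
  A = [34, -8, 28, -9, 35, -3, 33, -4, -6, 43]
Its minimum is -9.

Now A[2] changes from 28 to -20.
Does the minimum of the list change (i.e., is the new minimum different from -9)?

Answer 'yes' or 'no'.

Answer: yes

Derivation:
Old min = -9
Change: A[2] 28 -> -20
Changed element was NOT the min; min changes only if -20 < -9.
New min = -20; changed? yes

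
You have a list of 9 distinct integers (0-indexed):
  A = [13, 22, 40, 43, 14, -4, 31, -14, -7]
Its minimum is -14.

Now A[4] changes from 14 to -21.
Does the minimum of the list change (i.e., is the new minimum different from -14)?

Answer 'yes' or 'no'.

Old min = -14
Change: A[4] 14 -> -21
Changed element was NOT the min; min changes only if -21 < -14.
New min = -21; changed? yes

Answer: yes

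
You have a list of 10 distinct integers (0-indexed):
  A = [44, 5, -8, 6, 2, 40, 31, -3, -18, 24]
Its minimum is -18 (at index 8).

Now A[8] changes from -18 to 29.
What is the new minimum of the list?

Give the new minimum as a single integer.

Answer: -8

Derivation:
Old min = -18 (at index 8)
Change: A[8] -18 -> 29
Changed element WAS the min. Need to check: is 29 still <= all others?
  Min of remaining elements: -8
  New min = min(29, -8) = -8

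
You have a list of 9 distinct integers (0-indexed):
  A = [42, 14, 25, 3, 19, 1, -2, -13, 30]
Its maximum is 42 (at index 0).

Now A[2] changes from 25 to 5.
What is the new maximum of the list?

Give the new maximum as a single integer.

Old max = 42 (at index 0)
Change: A[2] 25 -> 5
Changed element was NOT the old max.
  New max = max(old_max, new_val) = max(42, 5) = 42

Answer: 42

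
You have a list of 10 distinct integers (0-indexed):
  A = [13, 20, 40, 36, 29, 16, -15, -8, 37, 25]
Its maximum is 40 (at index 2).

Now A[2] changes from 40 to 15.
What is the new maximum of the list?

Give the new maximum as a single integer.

Answer: 37

Derivation:
Old max = 40 (at index 2)
Change: A[2] 40 -> 15
Changed element WAS the max -> may need rescan.
  Max of remaining elements: 37
  New max = max(15, 37) = 37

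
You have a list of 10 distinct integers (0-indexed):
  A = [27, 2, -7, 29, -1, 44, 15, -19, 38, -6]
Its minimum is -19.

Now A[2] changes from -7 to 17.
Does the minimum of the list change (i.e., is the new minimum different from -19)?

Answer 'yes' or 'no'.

Old min = -19
Change: A[2] -7 -> 17
Changed element was NOT the min; min changes only if 17 < -19.
New min = -19; changed? no

Answer: no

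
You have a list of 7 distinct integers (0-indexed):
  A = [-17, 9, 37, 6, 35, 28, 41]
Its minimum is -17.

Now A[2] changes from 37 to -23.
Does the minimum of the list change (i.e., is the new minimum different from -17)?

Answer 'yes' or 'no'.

Answer: yes

Derivation:
Old min = -17
Change: A[2] 37 -> -23
Changed element was NOT the min; min changes only if -23 < -17.
New min = -23; changed? yes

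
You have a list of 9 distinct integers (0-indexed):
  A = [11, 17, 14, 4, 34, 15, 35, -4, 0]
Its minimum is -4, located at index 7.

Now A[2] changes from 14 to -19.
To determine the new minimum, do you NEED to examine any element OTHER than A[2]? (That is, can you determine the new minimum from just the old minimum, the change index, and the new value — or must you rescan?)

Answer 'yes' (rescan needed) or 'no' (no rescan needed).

Answer: no

Derivation:
Old min = -4 at index 7
Change at index 2: 14 -> -19
Index 2 was NOT the min. New min = min(-4, -19). No rescan of other elements needed.
Needs rescan: no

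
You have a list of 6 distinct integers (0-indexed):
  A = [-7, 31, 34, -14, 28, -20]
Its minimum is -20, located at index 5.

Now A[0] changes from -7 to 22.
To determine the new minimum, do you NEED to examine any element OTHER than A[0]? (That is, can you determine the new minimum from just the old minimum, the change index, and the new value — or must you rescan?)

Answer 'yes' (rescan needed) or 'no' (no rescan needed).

Old min = -20 at index 5
Change at index 0: -7 -> 22
Index 0 was NOT the min. New min = min(-20, 22). No rescan of other elements needed.
Needs rescan: no

Answer: no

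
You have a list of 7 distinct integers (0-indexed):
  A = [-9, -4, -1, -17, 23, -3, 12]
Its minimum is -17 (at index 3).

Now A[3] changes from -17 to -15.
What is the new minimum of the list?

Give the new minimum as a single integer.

Answer: -15

Derivation:
Old min = -17 (at index 3)
Change: A[3] -17 -> -15
Changed element WAS the min. Need to check: is -15 still <= all others?
  Min of remaining elements: -9
  New min = min(-15, -9) = -15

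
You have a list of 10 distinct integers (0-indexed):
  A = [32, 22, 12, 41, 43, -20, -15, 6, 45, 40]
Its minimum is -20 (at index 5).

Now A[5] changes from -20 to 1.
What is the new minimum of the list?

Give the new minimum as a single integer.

Answer: -15

Derivation:
Old min = -20 (at index 5)
Change: A[5] -20 -> 1
Changed element WAS the min. Need to check: is 1 still <= all others?
  Min of remaining elements: -15
  New min = min(1, -15) = -15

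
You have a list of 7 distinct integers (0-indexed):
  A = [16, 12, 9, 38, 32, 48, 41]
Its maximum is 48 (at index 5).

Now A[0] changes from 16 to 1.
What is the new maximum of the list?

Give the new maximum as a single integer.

Answer: 48

Derivation:
Old max = 48 (at index 5)
Change: A[0] 16 -> 1
Changed element was NOT the old max.
  New max = max(old_max, new_val) = max(48, 1) = 48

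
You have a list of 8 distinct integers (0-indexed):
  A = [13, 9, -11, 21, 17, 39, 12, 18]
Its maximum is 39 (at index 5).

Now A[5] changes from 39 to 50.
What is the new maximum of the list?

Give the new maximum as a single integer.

Old max = 39 (at index 5)
Change: A[5] 39 -> 50
Changed element WAS the max -> may need rescan.
  Max of remaining elements: 21
  New max = max(50, 21) = 50

Answer: 50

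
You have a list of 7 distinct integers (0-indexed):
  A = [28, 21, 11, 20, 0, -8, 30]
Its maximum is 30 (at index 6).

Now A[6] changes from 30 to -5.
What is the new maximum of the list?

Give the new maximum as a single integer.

Answer: 28

Derivation:
Old max = 30 (at index 6)
Change: A[6] 30 -> -5
Changed element WAS the max -> may need rescan.
  Max of remaining elements: 28
  New max = max(-5, 28) = 28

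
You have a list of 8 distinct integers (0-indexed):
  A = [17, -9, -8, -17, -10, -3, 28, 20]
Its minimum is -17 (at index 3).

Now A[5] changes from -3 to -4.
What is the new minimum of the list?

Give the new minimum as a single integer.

Answer: -17

Derivation:
Old min = -17 (at index 3)
Change: A[5] -3 -> -4
Changed element was NOT the old min.
  New min = min(old_min, new_val) = min(-17, -4) = -17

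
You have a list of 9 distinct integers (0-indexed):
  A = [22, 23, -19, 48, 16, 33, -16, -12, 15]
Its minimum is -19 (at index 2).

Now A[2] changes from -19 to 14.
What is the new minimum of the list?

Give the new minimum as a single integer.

Old min = -19 (at index 2)
Change: A[2] -19 -> 14
Changed element WAS the min. Need to check: is 14 still <= all others?
  Min of remaining elements: -16
  New min = min(14, -16) = -16

Answer: -16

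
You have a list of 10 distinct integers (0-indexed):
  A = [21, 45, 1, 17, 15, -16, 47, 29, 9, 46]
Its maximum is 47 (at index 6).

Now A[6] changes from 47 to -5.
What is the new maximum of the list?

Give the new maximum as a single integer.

Answer: 46

Derivation:
Old max = 47 (at index 6)
Change: A[6] 47 -> -5
Changed element WAS the max -> may need rescan.
  Max of remaining elements: 46
  New max = max(-5, 46) = 46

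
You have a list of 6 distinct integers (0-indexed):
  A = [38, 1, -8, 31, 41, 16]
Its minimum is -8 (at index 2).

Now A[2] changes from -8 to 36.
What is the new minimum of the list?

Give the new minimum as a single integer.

Old min = -8 (at index 2)
Change: A[2] -8 -> 36
Changed element WAS the min. Need to check: is 36 still <= all others?
  Min of remaining elements: 1
  New min = min(36, 1) = 1

Answer: 1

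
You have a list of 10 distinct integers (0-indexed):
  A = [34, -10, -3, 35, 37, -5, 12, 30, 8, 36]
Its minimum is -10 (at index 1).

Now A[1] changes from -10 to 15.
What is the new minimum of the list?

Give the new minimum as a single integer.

Old min = -10 (at index 1)
Change: A[1] -10 -> 15
Changed element WAS the min. Need to check: is 15 still <= all others?
  Min of remaining elements: -5
  New min = min(15, -5) = -5

Answer: -5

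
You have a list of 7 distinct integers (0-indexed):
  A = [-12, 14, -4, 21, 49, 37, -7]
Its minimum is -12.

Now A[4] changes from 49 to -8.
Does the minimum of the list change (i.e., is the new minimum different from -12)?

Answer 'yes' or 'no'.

Old min = -12
Change: A[4] 49 -> -8
Changed element was NOT the min; min changes only if -8 < -12.
New min = -12; changed? no

Answer: no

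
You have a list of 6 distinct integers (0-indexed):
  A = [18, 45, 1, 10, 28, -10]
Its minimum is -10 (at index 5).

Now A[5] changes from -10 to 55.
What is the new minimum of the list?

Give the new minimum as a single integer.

Old min = -10 (at index 5)
Change: A[5] -10 -> 55
Changed element WAS the min. Need to check: is 55 still <= all others?
  Min of remaining elements: 1
  New min = min(55, 1) = 1

Answer: 1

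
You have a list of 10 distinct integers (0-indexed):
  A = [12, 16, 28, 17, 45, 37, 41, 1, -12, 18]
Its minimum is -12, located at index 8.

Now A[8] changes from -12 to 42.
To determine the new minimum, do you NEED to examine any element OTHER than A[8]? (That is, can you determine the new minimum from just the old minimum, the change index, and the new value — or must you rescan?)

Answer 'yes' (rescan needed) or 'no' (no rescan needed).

Answer: yes

Derivation:
Old min = -12 at index 8
Change at index 8: -12 -> 42
Index 8 WAS the min and new value 42 > old min -12. Must rescan other elements to find the new min.
Needs rescan: yes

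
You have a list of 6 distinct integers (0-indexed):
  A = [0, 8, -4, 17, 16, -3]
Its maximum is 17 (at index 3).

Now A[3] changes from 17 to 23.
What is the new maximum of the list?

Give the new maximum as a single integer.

Old max = 17 (at index 3)
Change: A[3] 17 -> 23
Changed element WAS the max -> may need rescan.
  Max of remaining elements: 16
  New max = max(23, 16) = 23

Answer: 23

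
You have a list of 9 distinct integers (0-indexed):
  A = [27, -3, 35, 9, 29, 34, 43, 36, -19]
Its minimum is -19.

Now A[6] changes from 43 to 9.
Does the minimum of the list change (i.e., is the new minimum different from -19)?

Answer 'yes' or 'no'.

Answer: no

Derivation:
Old min = -19
Change: A[6] 43 -> 9
Changed element was NOT the min; min changes only if 9 < -19.
New min = -19; changed? no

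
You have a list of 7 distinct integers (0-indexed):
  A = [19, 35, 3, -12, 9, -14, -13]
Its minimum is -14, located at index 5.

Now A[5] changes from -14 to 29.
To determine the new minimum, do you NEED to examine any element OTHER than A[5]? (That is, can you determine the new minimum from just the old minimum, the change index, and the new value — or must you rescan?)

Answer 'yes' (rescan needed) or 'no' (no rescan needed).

Old min = -14 at index 5
Change at index 5: -14 -> 29
Index 5 WAS the min and new value 29 > old min -14. Must rescan other elements to find the new min.
Needs rescan: yes

Answer: yes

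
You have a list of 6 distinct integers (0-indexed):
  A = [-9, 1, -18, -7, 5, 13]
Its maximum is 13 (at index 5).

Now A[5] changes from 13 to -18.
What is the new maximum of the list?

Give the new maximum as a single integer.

Old max = 13 (at index 5)
Change: A[5] 13 -> -18
Changed element WAS the max -> may need rescan.
  Max of remaining elements: 5
  New max = max(-18, 5) = 5

Answer: 5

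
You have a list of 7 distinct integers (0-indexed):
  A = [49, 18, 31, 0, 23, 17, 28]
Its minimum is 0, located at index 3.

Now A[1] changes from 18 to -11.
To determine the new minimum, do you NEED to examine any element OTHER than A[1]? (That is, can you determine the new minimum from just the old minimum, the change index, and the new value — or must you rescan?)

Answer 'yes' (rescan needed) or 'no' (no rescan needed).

Answer: no

Derivation:
Old min = 0 at index 3
Change at index 1: 18 -> -11
Index 1 was NOT the min. New min = min(0, -11). No rescan of other elements needed.
Needs rescan: no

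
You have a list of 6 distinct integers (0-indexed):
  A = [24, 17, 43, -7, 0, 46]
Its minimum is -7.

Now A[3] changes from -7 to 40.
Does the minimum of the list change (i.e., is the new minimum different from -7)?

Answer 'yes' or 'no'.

Old min = -7
Change: A[3] -7 -> 40
Changed element was the min; new min must be rechecked.
New min = 0; changed? yes

Answer: yes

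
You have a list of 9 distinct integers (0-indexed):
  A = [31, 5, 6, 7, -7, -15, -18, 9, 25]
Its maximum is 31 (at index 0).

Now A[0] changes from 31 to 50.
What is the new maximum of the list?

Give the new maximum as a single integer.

Answer: 50

Derivation:
Old max = 31 (at index 0)
Change: A[0] 31 -> 50
Changed element WAS the max -> may need rescan.
  Max of remaining elements: 25
  New max = max(50, 25) = 50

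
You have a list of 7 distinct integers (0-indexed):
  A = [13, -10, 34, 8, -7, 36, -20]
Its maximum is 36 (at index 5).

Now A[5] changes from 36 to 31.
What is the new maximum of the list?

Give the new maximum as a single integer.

Answer: 34

Derivation:
Old max = 36 (at index 5)
Change: A[5] 36 -> 31
Changed element WAS the max -> may need rescan.
  Max of remaining elements: 34
  New max = max(31, 34) = 34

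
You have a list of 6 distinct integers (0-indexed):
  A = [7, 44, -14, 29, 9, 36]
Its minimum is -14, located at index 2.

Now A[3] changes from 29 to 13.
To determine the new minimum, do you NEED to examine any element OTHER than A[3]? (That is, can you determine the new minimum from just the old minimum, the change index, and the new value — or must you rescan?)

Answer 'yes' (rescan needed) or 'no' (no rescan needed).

Old min = -14 at index 2
Change at index 3: 29 -> 13
Index 3 was NOT the min. New min = min(-14, 13). No rescan of other elements needed.
Needs rescan: no

Answer: no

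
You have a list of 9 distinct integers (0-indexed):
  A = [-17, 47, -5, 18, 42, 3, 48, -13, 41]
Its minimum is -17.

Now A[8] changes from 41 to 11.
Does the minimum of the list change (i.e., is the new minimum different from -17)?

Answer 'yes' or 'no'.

Old min = -17
Change: A[8] 41 -> 11
Changed element was NOT the min; min changes only if 11 < -17.
New min = -17; changed? no

Answer: no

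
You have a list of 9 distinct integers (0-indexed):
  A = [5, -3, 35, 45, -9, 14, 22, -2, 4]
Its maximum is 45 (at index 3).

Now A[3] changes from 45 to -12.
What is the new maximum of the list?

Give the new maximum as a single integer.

Old max = 45 (at index 3)
Change: A[3] 45 -> -12
Changed element WAS the max -> may need rescan.
  Max of remaining elements: 35
  New max = max(-12, 35) = 35

Answer: 35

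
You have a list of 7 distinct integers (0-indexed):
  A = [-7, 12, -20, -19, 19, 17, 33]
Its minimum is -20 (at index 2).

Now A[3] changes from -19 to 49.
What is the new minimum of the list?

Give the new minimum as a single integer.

Old min = -20 (at index 2)
Change: A[3] -19 -> 49
Changed element was NOT the old min.
  New min = min(old_min, new_val) = min(-20, 49) = -20

Answer: -20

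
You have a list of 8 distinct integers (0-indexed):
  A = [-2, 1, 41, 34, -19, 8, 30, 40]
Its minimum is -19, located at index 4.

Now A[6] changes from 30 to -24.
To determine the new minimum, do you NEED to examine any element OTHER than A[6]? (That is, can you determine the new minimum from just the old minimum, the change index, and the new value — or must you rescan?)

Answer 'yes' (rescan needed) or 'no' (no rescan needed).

Answer: no

Derivation:
Old min = -19 at index 4
Change at index 6: 30 -> -24
Index 6 was NOT the min. New min = min(-19, -24). No rescan of other elements needed.
Needs rescan: no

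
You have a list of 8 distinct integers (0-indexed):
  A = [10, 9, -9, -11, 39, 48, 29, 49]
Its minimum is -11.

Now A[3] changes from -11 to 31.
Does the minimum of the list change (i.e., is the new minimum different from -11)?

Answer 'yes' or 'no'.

Answer: yes

Derivation:
Old min = -11
Change: A[3] -11 -> 31
Changed element was the min; new min must be rechecked.
New min = -9; changed? yes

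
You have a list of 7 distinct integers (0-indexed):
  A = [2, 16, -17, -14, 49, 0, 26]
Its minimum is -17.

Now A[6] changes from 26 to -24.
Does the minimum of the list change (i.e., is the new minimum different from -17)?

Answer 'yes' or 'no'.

Answer: yes

Derivation:
Old min = -17
Change: A[6] 26 -> -24
Changed element was NOT the min; min changes only if -24 < -17.
New min = -24; changed? yes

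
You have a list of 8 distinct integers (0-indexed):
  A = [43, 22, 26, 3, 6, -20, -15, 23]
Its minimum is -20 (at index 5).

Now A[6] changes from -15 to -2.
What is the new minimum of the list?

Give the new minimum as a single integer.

Answer: -20

Derivation:
Old min = -20 (at index 5)
Change: A[6] -15 -> -2
Changed element was NOT the old min.
  New min = min(old_min, new_val) = min(-20, -2) = -20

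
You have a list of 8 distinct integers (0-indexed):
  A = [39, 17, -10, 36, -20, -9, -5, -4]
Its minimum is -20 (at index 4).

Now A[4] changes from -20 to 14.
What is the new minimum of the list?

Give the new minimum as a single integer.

Answer: -10

Derivation:
Old min = -20 (at index 4)
Change: A[4] -20 -> 14
Changed element WAS the min. Need to check: is 14 still <= all others?
  Min of remaining elements: -10
  New min = min(14, -10) = -10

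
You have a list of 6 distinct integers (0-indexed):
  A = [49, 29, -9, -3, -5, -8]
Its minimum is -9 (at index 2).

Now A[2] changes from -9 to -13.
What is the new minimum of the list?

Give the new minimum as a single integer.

Old min = -9 (at index 2)
Change: A[2] -9 -> -13
Changed element WAS the min. Need to check: is -13 still <= all others?
  Min of remaining elements: -8
  New min = min(-13, -8) = -13

Answer: -13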